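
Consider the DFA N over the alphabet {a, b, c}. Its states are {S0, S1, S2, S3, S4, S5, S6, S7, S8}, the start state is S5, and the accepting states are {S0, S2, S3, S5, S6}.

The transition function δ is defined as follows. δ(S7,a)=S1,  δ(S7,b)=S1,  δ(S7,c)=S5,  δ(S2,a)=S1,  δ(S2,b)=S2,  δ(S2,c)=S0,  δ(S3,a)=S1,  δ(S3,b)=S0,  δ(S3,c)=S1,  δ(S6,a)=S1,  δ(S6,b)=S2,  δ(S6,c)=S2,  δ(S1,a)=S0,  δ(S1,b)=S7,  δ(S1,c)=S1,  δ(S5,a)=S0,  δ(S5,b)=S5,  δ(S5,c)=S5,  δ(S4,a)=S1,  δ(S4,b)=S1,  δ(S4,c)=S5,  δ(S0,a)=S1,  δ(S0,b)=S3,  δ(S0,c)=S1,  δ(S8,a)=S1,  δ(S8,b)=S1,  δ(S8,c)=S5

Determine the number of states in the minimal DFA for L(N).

States {S2,S4,S6,S8} cannot be reached from the start state, so discard them.
P0 = {S0,S3,S5} | {S1,S7}.
On input a, block {S0,S3,S5} splits into {S0,S3} and {S5}.
Split {S1,S7} by δ(·,a) → {S1} and {S7}.
No further refinement is possible. Final partition (4 blocks): {S0,S3} | {S1} | {S5} | {S7}.

4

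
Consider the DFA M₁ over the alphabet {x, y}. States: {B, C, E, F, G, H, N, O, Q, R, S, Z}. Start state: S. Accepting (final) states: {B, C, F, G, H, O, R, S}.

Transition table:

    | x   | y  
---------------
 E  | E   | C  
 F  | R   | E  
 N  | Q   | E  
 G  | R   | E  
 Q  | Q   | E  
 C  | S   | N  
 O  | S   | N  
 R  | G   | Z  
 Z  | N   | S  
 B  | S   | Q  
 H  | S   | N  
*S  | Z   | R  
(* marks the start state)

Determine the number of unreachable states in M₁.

4

No path from S leads to B, F, H, O; the other 8 states are all reachable.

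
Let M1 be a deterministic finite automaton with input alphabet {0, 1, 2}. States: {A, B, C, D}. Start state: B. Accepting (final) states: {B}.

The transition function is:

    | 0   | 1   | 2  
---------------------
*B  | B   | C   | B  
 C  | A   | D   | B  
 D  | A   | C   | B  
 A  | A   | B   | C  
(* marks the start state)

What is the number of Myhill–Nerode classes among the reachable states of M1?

Every state is reachable, so we keep all 4.
P0 = {B} | {A,C,D}.
Split {A,C,D} by δ(·,1) → {C,D} and {A}.
The partition is now stable with 3 blocks: {B} | {C,D} | {A}.

3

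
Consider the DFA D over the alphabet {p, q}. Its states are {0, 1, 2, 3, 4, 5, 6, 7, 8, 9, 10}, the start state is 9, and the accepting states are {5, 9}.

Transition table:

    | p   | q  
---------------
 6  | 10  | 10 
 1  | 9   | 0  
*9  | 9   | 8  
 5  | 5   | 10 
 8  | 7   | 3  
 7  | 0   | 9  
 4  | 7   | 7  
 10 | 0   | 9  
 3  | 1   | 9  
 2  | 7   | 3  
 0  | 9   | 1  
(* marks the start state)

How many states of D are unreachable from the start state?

No path from 9 leads to 2, 4, 5, 6, 10; the other 6 states are all reachable.

5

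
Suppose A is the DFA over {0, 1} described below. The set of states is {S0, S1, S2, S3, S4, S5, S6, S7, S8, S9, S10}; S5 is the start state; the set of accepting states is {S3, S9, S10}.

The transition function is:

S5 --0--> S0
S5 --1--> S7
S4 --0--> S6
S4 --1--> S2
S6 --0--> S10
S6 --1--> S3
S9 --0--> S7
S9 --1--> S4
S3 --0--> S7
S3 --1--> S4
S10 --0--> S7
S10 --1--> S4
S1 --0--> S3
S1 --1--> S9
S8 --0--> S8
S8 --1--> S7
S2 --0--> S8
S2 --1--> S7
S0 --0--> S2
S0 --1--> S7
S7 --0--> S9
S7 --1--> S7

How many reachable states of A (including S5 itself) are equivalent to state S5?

4

First remove the unreachable states {S1}; 10 states remain.
P0 = {S3,S9,S10} | {S0,S2,S4,S5,S6,S7,S8}.
Split {S0,S2,S4,S5,S6,S7,S8} by δ(·,0) → {S0,S2,S4,S5,S8} and {S6,S7}.
Split {S0,S2,S4,S5,S8} by δ(·,0) → {S0,S2,S5,S8} and {S4}.
Split {S6,S7} by δ(·,1) → {S6} and {S7}.
Stable partition: {S3,S9,S10} | {S0,S2,S5,S8} | {S6} | {S4} | {S7} — 5 equivalence classes.
The equivalence class containing S5 is {S0,S2,S5,S8}, of size 4.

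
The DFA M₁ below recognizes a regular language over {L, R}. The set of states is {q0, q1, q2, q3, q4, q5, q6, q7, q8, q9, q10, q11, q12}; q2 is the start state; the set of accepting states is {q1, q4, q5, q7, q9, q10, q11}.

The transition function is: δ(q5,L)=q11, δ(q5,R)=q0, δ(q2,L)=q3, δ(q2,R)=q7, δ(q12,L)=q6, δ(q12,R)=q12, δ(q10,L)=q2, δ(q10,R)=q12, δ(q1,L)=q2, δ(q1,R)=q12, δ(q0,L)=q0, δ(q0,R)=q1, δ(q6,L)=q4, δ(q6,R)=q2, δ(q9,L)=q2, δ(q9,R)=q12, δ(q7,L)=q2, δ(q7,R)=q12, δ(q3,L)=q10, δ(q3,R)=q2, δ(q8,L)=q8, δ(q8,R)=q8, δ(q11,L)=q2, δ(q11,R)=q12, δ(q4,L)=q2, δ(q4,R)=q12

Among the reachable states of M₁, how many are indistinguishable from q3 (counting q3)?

Reachable states from the start: {q2,q3,q4,q6,q7,q10,q12}. Unreachable: {q0,q1,q5,q8,q9,q11} — drop them.
Initial partition by acceptance: {q4,q7,q10} | {q2,q3,q6,q12}.
On input L, block {q2,q3,q6,q12} splits into {q2,q12} and {q3,q6}.
Split {q2,q12} by δ(·,R) → {q2} and {q12}.
No further refinement is possible. Final partition (4 blocks): {q4,q7,q10} | {q2} | {q3,q6} | {q12}.
The equivalence class containing q3 is {q3,q6}, of size 2.

2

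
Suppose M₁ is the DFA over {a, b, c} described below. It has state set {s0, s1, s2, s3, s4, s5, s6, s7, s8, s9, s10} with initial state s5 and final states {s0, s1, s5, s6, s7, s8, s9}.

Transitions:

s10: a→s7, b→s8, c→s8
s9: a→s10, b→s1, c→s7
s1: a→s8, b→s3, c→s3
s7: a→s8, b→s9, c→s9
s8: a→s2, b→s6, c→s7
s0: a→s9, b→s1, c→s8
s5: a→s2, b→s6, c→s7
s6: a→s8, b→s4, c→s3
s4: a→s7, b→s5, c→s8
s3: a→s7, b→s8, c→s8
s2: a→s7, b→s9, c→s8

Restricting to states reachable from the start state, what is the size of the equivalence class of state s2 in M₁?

First remove the unreachable states {s0}; 10 states remain.
P0 = {s1,s5,s6,s7,s8,s9} | {s2,s3,s4,s10}.
Refine {s1,s5,s6,s7,s8,s9} on symbol a: members go to different blocks, giving {s1,s6,s7} and {s5,s8,s9}.
On input b, block {s1,s6,s7} splits into {s1,s6} and {s7}.
The partition is now stable with 4 blocks: {s1,s6} | {s2,s3,s4,s10} | {s5,s8,s9} | {s7}.
The equivalence class containing s2 is {s2,s3,s4,s10}, of size 4.

4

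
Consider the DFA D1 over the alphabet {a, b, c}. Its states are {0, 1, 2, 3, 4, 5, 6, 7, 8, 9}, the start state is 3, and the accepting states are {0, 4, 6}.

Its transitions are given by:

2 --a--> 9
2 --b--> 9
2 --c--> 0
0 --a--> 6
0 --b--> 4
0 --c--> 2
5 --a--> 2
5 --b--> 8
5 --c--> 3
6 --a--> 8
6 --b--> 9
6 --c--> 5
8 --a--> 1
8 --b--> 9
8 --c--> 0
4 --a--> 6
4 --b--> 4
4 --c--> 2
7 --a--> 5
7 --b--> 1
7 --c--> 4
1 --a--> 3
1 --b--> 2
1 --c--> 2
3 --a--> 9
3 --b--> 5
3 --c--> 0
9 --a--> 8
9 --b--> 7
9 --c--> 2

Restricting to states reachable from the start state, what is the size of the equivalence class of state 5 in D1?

3

Every state is reachable, so we keep all 10.
Start with accepting vs non-accepting: {0,4,6} | {1,2,3,5,7,8,9}.
On input a, block {0,4,6} splits into {0,4} and {6}.
Split {1,2,3,5,7,8,9} by δ(·,c) → {2,3,7,8} and {1,5,9}.
The partition is now stable with 4 blocks: {0,4} | {2,3,7,8} | {6} | {1,5,9}.
The equivalence class containing 5 is {1,5,9}, of size 3.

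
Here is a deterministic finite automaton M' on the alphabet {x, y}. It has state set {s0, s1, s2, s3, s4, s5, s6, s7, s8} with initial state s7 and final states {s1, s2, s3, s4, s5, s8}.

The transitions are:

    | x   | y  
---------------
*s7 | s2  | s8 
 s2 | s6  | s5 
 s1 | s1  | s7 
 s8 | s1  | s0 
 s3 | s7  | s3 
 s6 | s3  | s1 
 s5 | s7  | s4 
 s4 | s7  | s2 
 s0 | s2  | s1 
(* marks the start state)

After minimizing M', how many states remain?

All states are reachable from the start state.
Initial partition by acceptance: {s1,s2,s3,s4,s5,s8} | {s0,s6,s7}.
Split {s1,s2,s3,s4,s5,s8} by δ(·,x) → {s2,s3,s4,s5} and {s1,s8}.
No further refinement is possible. Final partition (3 blocks): {s2,s3,s4,s5} | {s0,s6,s7} | {s1,s8}.

3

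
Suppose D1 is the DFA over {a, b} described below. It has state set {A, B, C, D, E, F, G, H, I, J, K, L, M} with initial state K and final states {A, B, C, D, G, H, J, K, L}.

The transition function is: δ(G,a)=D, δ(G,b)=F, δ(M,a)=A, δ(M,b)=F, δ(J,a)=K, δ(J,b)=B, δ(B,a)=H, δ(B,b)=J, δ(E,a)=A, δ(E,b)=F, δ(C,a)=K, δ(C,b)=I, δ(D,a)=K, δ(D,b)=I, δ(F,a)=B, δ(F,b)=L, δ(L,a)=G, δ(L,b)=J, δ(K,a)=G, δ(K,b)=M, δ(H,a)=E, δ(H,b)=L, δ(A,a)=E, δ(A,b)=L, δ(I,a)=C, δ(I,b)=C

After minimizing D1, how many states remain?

10

Initial partition by acceptance: {A,B,C,D,G,H,J,K,L} | {E,F,I,M}.
Split {A,B,C,D,G,H,J,K,L} by δ(·,a) → {B,C,D,G,J,K,L} and {A,H}.
Split {B,C,D,G,J,K,L} by δ(·,a) → {C,D,G,J,K,L} and {B}.
Refine {C,D,G,J,K,L} on symbol b: members go to different blocks, giving {C,D,G,K} and {J} and {L}.
Split {E,F,I,M} by δ(·,a) → {E,M} and {F} and {I}.
Refine {C,D,G,K} on symbol b: members go to different blocks, giving {C,D} and {G} and {K}.
The partition is now stable with 10 blocks: {C,D} | {E,M} | {A,H} | {B} | {J} | {L} | {F} | {I} | {G} | {K}.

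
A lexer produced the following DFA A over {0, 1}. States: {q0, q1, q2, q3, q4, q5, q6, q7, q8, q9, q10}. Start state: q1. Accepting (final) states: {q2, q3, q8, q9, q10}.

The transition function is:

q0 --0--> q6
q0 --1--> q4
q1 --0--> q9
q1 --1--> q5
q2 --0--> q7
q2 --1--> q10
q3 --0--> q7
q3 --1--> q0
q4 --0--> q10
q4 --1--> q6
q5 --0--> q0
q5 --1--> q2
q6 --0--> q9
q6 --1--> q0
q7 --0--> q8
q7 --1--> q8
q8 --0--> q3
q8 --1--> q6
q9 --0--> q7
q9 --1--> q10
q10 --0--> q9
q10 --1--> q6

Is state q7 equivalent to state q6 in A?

Start with accepting vs non-accepting: {q2,q3,q8,q9,q10} | {q0,q1,q4,q5,q6,q7}.
Split {q2,q3,q8,q9,q10} by δ(·,0) → {q2,q3,q9} and {q8,q10}.
On input 1, block {q2,q3,q9} splits into {q2,q9} and {q3}.
Split {q0,q1,q4,q5,q6,q7} by δ(·,0) → {q0,q5} and {q1,q6} and {q4,q7}.
Refine {q0,q5} on symbol 0: members go to different blocks, giving {q0} and {q5}.
On input 0, block {q8,q10} splits into {q8} and {q10}.
Refine {q1,q6} on symbol 1: members go to different blocks, giving {q1} and {q6}.
On input 0, block {q4,q7} splits into {q4} and {q7}.
The partition is now stable with 10 blocks: {q2,q9} | {q0} | {q8} | {q3} | {q1} | {q4} | {q5} | {q10} | {q6} | {q7}.
q7 and q6 end up in different blocks, so they are distinguishable. For instance, the string '1' is accepted from only q7.

No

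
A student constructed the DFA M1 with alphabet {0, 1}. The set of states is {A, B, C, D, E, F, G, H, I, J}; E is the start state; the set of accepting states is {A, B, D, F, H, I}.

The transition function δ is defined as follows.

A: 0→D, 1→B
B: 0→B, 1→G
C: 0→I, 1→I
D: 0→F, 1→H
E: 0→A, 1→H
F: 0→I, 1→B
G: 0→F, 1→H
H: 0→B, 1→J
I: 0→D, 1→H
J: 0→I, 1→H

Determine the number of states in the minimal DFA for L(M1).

3

First remove the unreachable states {C}; 9 states remain.
Start with accepting vs non-accepting: {A,B,D,F,H,I} | {E,G,J}.
Refine {A,B,D,F,H,I} on symbol 1: members go to different blocks, giving {A,D,F,I} and {B,H}.
Stable partition: {A,D,F,I} | {E,G,J} | {B,H} — 3 equivalence classes.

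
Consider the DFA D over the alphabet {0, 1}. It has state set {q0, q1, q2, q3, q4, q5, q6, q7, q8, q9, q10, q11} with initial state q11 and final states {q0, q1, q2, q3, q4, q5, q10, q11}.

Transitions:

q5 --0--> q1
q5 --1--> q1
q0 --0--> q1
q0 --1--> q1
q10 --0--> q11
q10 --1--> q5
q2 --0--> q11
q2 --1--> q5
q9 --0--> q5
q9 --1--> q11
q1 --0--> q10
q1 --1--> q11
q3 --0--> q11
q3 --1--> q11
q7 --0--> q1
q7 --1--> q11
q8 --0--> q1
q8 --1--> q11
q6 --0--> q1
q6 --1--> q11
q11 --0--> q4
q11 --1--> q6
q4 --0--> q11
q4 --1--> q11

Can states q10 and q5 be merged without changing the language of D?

No

Reachable states from the start: {q1,q4,q5,q6,q10,q11}. Unreachable: {q0,q2,q3,q7,q8,q9} — drop them.
P0 = {q1,q4,q5,q10,q11} | {q6}.
Split {q1,q4,q5,q10,q11} by δ(·,1) → {q1,q4,q5,q10} and {q11}.
On input 0, block {q1,q4,q5,q10} splits into {q1,q5} and {q4,q10}.
Refine {q1,q5} on symbol 0: members go to different blocks, giving {q1} and {q5}.
Refine {q4,q10} on symbol 1: members go to different blocks, giving {q4} and {q10}.
Stable partition: {q1} | {q6} | {q11} | {q4} | {q5} | {q10} — 6 equivalence classes.
q10 and q5 end up in different blocks, so they are distinguishable. For instance, the string '01' is accepted from only q5.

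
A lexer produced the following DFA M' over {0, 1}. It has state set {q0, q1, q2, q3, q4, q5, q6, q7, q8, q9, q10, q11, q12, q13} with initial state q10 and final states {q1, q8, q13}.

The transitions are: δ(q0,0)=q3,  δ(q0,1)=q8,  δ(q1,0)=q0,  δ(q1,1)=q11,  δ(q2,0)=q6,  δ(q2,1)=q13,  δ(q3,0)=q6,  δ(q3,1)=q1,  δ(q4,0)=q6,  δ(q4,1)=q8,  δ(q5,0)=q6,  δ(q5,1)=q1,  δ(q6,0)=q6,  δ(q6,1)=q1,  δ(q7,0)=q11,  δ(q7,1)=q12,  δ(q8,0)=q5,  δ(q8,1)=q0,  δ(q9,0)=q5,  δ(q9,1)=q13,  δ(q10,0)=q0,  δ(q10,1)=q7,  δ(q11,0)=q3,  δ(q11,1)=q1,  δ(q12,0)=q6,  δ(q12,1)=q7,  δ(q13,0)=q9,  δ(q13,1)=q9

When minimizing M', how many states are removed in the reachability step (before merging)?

4

No path from q10 leads to q2, q4, q9, q13; the other 10 states are all reachable.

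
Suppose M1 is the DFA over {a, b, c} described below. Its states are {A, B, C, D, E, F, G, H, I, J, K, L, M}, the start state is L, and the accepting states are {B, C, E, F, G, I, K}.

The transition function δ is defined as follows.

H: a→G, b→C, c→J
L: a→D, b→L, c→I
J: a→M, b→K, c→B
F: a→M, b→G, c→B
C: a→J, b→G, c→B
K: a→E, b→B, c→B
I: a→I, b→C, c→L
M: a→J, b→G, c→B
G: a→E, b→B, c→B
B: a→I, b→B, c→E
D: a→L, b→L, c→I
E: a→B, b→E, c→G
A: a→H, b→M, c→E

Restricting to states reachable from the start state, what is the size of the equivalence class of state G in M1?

States {A,F,H} cannot be reached from the start state, so discard them.
P0 = {B,C,E,G,I,K} | {D,J,L,M}.
Split {B,C,E,G,I,K} by δ(·,a) → {B,E,G,I,K} and {C}.
On input b, block {B,E,G,I,K} splits into {B,E,G,K} and {I}.
Refine {B,E,G,K} on symbol a: members go to different blocks, giving {E,G,K} and {B}.
Split {E,G,K} by δ(·,a) → {G,K} and {E}.
Refine {D,J,L,M} on symbol b: members go to different blocks, giving {D,L} and {J,M}.
The partition is now stable with 7 blocks: {G,K} | {D,L} | {C} | {I} | {B} | {E} | {J,M}.
The equivalence class containing G is {G,K}, of size 2.

2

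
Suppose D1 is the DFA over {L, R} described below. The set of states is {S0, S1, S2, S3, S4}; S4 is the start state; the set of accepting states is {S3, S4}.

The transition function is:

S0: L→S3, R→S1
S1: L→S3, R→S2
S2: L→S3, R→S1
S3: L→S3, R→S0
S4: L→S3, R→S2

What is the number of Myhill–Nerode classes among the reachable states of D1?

2

Every state is reachable, so we keep all 5.
Initial partition by acceptance: {S3,S4} | {S0,S1,S2}.
Stable partition: {S3,S4} | {S0,S1,S2} — 2 equivalence classes.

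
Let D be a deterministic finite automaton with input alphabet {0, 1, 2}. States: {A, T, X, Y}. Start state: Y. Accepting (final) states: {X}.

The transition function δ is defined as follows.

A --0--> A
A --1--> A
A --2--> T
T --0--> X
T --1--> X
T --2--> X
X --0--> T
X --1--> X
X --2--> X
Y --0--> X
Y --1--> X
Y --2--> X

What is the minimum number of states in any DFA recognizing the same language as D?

2

First remove the unreachable states {A}; 3 states remain.
P0 = {X} | {T,Y}.
The partition is now stable with 2 blocks: {X} | {T,Y}.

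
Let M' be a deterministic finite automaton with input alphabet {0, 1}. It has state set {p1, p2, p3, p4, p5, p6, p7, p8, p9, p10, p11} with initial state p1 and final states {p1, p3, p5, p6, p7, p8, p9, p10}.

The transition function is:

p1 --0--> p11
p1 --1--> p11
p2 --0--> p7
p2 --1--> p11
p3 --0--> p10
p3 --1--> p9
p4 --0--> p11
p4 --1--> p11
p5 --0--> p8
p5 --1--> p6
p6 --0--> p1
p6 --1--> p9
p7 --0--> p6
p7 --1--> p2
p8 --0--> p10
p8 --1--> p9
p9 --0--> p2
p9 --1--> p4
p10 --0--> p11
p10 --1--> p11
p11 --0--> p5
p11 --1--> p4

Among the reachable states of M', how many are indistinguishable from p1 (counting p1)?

Reachable states from the start: {p1,p2,p4,p5,p6,p7,p8,p9,p10,p11}. Unreachable: {p3} — drop them.
P0 = {p1,p5,p6,p7,p8,p9,p10} | {p2,p4,p11}.
Split {p1,p5,p6,p7,p8,p9,p10} by δ(·,0) → {p5,p6,p7,p8} and {p1,p9,p10}.
On input 0, block {p5,p6,p7,p8} splits into {p5,p7} and {p6,p8}.
Refine {p5,p7} on symbol 1: members go to different blocks, giving {p5} and {p7}.
On input 0, block {p2,p4,p11} splits into {p2} and {p4} and {p11}.
On input 0, block {p1,p9,p10} splits into {p1,p10} and {p9}.
No further refinement is possible. Final partition (8 blocks): {p5} | {p2} | {p1,p10} | {p6,p8} | {p7} | {p4} | {p11} | {p9}.
The equivalence class containing p1 is {p1,p10}, of size 2.

2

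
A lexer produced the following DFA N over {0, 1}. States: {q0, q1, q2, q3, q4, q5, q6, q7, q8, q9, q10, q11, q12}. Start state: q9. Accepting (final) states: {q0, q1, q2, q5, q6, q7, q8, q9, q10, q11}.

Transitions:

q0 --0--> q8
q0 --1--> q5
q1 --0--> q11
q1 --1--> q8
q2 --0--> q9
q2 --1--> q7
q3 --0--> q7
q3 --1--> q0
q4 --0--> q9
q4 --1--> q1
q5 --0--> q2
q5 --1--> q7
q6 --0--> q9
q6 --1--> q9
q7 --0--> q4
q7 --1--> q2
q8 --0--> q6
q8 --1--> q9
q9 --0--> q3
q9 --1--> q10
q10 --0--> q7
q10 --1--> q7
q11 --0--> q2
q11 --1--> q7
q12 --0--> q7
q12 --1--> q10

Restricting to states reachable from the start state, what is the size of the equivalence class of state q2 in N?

3

First remove the unreachable states {q12}; 12 states remain.
Start with accepting vs non-accepting: {q0,q1,q2,q5,q6,q7,q8,q9,q10,q11} | {q3,q4}.
On input 0, block {q0,q1,q2,q5,q6,q7,q8,q9,q10,q11} splits into {q0,q1,q2,q5,q6,q8,q10,q11} and {q7,q9}.
Split {q0,q1,q2,q5,q6,q8,q10,q11} by δ(·,0) → {q0,q1,q5,q8,q11} and {q2,q6,q10}.
Split {q0,q1,q5,q8,q11} by δ(·,0) → {q5,q8,q11} and {q0,q1}.
Stable partition: {q5,q8,q11} | {q3,q4} | {q7,q9} | {q2,q6,q10} | {q0,q1} — 5 equivalence classes.
The equivalence class containing q2 is {q2,q6,q10}, of size 3.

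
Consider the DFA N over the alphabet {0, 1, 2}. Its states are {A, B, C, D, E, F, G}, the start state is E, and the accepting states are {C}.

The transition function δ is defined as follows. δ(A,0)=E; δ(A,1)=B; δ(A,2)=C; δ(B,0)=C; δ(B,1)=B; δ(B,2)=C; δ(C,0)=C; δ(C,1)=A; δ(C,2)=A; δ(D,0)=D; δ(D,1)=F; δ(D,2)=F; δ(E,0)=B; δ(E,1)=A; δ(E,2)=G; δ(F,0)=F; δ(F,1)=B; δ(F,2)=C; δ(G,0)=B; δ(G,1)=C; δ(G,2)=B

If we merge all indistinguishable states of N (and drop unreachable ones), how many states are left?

States {D,F} cannot be reached from the start state, so discard them.
Initial partition by acceptance: {C} | {A,B,E,G}.
Split {A,B,E,G} by δ(·,0) → {A,E,G} and {B}.
Split {A,E,G} by δ(·,0) → {E,G} and {A}.
Refine {E,G} on symbol 1: members go to different blocks, giving {E} and {G}.
The partition is now stable with 5 blocks: {C} | {E} | {B} | {A} | {G}.

5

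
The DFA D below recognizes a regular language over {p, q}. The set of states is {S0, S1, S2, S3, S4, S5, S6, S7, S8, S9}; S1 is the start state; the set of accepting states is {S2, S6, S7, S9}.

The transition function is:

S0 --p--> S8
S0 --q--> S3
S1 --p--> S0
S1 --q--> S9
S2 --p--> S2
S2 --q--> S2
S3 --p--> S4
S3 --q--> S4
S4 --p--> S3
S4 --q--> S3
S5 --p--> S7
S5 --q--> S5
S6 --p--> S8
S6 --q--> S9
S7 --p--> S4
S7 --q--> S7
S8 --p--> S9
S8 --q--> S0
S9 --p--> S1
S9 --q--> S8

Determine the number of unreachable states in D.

4

No path from S1 leads to S2, S5, S6, S7; the other 6 states are all reachable.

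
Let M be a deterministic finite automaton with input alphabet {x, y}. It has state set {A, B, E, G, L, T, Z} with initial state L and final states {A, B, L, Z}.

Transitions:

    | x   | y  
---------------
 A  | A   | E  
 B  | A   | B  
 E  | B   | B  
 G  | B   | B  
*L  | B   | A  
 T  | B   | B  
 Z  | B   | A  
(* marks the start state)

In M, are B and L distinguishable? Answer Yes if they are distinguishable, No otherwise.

States {G,T,Z} cannot be reached from the start state, so discard them.
Initial partition by acceptance: {A,B,L} | {E}.
Split {A,B,L} by δ(·,y) → {B,L} and {A}.
Refine {B,L} on symbol x: members go to different blocks, giving {B} and {L}.
The partition is now stable with 4 blocks: {B} | {E} | {A} | {L}.
B and L end up in different blocks, so they are distinguishable. For instance, the string 'xy' is accepted from only L.

Yes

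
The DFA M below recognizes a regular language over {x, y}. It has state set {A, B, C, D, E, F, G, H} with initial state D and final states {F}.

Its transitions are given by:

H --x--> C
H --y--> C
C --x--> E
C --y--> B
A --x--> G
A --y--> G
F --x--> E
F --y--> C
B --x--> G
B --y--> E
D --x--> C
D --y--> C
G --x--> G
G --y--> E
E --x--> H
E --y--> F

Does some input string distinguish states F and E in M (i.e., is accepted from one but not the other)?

Yes

First remove the unreachable states {A}; 7 states remain.
P0 = {F} | {B,C,D,E,G,H}.
On input y, block {B,C,D,E,G,H} splits into {B,C,D,G,H} and {E}.
Refine {B,C,D,G,H} on symbol x: members go to different blocks, giving {B,D,G,H} and {C}.
Split {B,D,G,H} by δ(·,x) → {B,G} and {D,H}.
The partition is now stable with 5 blocks: {F} | {B,G} | {E} | {C} | {D,H}.
F and E end up in different blocks, so they are distinguishable. For instance, the string 'ε' is accepted from only F.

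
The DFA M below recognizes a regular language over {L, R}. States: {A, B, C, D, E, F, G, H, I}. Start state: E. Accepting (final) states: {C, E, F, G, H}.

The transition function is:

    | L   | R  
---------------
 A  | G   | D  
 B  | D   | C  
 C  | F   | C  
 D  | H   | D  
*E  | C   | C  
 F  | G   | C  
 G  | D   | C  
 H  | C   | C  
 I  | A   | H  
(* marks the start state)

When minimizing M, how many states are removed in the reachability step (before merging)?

3

Starting at E and following transitions, the reachable set is {C, D, E, F, G, H}. That leaves A, B, I unreachable — 3 in total.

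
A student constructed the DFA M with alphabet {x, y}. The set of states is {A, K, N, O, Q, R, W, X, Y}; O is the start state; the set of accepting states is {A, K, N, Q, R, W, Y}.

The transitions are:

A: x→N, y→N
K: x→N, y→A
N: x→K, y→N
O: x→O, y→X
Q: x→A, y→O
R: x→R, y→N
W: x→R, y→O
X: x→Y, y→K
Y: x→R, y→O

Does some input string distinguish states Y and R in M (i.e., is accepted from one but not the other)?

Yes

States {Q,W} cannot be reached from the start state, so discard them.
Start with accepting vs non-accepting: {A,K,N,R,Y} | {O,X}.
Split {A,K,N,R,Y} by δ(·,y) → {A,K,N,R} and {Y}.
On input x, block {O,X} splits into {X} and {O}.
Stable partition: {A,K,N,R} | {X} | {Y} | {O} — 4 equivalence classes.
Y and R end up in different blocks, so they are distinguishable. For instance, the string 'y' is accepted from only R.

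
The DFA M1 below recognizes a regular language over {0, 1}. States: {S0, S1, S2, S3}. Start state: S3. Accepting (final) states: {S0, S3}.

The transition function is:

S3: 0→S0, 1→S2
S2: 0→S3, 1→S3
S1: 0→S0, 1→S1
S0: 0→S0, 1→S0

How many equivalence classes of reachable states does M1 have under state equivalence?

3

Reachable states from the start: {S0,S2,S3}. Unreachable: {S1} — drop them.
Initial partition by acceptance: {S0,S3} | {S2}.
Split {S0,S3} by δ(·,1) → {S0} and {S3}.
Stable partition: {S0} | {S2} | {S3} — 3 equivalence classes.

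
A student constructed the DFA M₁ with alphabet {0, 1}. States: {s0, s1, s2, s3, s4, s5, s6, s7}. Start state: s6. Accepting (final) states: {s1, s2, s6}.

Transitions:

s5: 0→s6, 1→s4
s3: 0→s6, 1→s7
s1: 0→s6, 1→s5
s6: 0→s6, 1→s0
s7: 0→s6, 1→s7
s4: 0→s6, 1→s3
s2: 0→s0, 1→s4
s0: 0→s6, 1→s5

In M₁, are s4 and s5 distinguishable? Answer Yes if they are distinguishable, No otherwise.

No

First remove the unreachable states {s1,s2}; 6 states remain.
P0 = {s6} | {s0,s3,s4,s5,s7}.
The partition is now stable with 2 blocks: {s6} | {s0,s3,s4,s5,s7}.
s4 and s5 lie in the same block of the stable partition, so they are equivalent — no string distinguishes them.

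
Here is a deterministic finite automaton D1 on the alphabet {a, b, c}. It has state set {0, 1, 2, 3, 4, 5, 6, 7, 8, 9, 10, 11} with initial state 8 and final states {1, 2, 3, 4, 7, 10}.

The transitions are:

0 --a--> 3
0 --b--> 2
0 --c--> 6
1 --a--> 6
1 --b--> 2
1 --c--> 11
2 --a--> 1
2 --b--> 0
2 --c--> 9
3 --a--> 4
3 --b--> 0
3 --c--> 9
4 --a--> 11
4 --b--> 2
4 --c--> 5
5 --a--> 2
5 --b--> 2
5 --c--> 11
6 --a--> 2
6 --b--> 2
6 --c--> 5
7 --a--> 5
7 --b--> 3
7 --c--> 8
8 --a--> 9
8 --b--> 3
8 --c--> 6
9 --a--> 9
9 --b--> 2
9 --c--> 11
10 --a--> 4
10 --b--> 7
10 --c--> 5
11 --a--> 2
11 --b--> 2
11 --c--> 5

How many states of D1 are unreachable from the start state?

Starting at 8 and following transitions, the reachable set is {0, 1, 2, 3, 4, 5, 6, 8, 9, 11}. That leaves 7, 10 unreachable — 2 in total.

2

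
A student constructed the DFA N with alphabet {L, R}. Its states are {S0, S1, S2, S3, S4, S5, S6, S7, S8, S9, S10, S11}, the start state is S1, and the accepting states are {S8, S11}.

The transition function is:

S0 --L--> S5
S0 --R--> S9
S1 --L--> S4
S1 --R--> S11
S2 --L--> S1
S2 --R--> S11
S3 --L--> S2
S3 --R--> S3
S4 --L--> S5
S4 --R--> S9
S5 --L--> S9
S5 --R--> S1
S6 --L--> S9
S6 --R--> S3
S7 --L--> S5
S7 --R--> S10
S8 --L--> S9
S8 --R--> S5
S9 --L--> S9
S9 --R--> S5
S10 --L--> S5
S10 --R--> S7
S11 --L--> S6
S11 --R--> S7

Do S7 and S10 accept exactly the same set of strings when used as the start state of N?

Yes

First remove the unreachable states {S0,S8}; 10 states remain.
P0 = {S11} | {S1,S2,S3,S4,S5,S6,S7,S9,S10}.
Refine {S1,S2,S3,S4,S5,S6,S7,S9,S10} on symbol R: members go to different blocks, giving {S3,S4,S5,S6,S7,S9,S10} and {S1,S2}.
Refine {S3,S4,S5,S6,S7,S9,S10} on symbol L: members go to different blocks, giving {S4,S5,S6,S7,S9,S10} and {S3}.
Split {S4,S5,S6,S7,S9,S10} by δ(·,R) → {S4,S7,S9,S10} and {S5} and {S6}.
On input L, block {S4,S7,S9,S10} splits into {S4,S7,S10} and {S9}.
Refine {S4,S7,S10} on symbol R: members go to different blocks, giving {S7,S10} and {S4}.
Refine {S1,S2} on symbol L: members go to different blocks, giving {S1} and {S2}.
Stable partition: {S11} | {S7,S10} | {S1} | {S3} | {S5} | {S6} | {S9} | {S4} | {S2} — 9 equivalence classes.
S7 and S10 lie in the same block of the stable partition, so they are equivalent — no string distinguishes them.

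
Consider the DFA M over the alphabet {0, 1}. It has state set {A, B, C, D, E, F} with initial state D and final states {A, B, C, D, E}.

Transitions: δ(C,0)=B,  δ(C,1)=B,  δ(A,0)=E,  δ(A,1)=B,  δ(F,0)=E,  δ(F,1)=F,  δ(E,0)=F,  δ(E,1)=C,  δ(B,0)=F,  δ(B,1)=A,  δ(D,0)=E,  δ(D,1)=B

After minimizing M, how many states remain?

Every state is reachable, so we keep all 6.
Initial partition by acceptance: {A,B,C,D,E} | {F}.
Split {A,B,C,D,E} by δ(·,0) → {A,C,D} and {B,E}.
Stable partition: {A,C,D} | {F} | {B,E} — 3 equivalence classes.

3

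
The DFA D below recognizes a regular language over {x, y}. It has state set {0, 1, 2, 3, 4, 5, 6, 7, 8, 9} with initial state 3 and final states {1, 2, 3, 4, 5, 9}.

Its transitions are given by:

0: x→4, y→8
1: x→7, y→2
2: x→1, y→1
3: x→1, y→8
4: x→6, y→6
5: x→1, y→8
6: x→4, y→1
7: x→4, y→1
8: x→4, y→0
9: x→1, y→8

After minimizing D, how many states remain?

6

Reachable states from the start: {0,1,2,3,4,6,7,8}. Unreachable: {5,9} — drop them.
Initial partition by acceptance: {1,2,3,4} | {0,6,7,8}.
Split {1,2,3,4} by δ(·,x) → {1,4} and {2,3}.
Split {1,4} by δ(·,y) → {1} and {4}.
On input y, block {0,6,7,8} splits into {0,8} and {6,7}.
Split {2,3} by δ(·,y) → {2} and {3}.
The partition is now stable with 6 blocks: {1} | {0,8} | {2} | {4} | {6,7} | {3}.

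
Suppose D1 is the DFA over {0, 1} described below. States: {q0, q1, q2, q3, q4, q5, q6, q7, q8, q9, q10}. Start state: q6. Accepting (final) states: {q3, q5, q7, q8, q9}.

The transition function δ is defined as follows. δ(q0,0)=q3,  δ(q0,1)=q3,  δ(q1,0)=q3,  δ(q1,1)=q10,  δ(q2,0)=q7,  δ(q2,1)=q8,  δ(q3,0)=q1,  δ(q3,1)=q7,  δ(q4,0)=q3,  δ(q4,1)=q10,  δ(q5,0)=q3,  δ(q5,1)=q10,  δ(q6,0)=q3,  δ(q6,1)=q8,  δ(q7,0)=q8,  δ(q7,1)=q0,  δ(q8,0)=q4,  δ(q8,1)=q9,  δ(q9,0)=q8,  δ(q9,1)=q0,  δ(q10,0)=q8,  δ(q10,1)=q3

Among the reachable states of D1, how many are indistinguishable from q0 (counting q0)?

Reachable states from the start: {q0,q1,q3,q4,q6,q7,q8,q9,q10}. Unreachable: {q2,q5} — drop them.
Start with accepting vs non-accepting: {q3,q7,q8,q9} | {q0,q1,q4,q6,q10}.
Split {q3,q7,q8,q9} by δ(·,0) → {q3,q8} and {q7,q9}.
Refine {q0,q1,q4,q6,q10} on symbol 1: members go to different blocks, giving {q0,q6,q10} and {q1,q4}.
No further refinement is possible. Final partition (4 blocks): {q3,q8} | {q0,q6,q10} | {q7,q9} | {q1,q4}.
The equivalence class containing q0 is {q0,q6,q10}, of size 3.

3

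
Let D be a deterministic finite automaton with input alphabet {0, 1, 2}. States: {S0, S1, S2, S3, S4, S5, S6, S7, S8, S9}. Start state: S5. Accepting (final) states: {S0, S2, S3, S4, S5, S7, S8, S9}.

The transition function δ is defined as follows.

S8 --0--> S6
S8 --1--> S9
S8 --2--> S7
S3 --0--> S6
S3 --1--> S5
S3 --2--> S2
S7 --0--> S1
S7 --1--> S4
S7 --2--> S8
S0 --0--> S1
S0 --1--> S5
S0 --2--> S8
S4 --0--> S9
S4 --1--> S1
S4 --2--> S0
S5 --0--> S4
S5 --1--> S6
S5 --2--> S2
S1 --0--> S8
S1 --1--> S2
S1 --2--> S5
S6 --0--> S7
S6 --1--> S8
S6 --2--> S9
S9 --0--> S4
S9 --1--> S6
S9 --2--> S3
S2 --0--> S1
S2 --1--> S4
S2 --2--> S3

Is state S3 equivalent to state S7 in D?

Yes

P0 = {S0,S2,S3,S4,S5,S7,S8,S9} | {S1,S6}.
Refine {S0,S2,S3,S4,S5,S7,S8,S9} on symbol 0: members go to different blocks, giving {S0,S2,S3,S7,S8} and {S4,S5,S9}.
Stable partition: {S0,S2,S3,S7,S8} | {S1,S6} | {S4,S5,S9} — 3 equivalence classes.
S3 and S7 lie in the same block of the stable partition, so they are equivalent — no string distinguishes them.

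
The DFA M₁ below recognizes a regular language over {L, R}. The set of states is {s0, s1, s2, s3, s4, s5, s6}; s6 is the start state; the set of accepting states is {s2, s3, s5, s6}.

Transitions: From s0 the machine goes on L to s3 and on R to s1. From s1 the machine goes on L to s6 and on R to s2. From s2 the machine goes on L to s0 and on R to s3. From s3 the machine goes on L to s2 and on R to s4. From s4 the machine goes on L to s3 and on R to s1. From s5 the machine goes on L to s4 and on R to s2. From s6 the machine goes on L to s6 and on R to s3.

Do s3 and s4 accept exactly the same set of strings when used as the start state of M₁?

No

First remove the unreachable states {s5}; 6 states remain.
Start with accepting vs non-accepting: {s2,s3,s6} | {s0,s1,s4}.
Refine {s2,s3,s6} on symbol L: members go to different blocks, giving {s3,s6} and {s2}.
Refine {s3,s6} on symbol L: members go to different blocks, giving {s3} and {s6}.
Split {s0,s1,s4} by δ(·,L) → {s0,s4} and {s1}.
The partition is now stable with 5 blocks: {s3} | {s0,s4} | {s2} | {s6} | {s1}.
s3 and s4 end up in different blocks, so they are distinguishable. For instance, the string 'ε' is accepted from only s3.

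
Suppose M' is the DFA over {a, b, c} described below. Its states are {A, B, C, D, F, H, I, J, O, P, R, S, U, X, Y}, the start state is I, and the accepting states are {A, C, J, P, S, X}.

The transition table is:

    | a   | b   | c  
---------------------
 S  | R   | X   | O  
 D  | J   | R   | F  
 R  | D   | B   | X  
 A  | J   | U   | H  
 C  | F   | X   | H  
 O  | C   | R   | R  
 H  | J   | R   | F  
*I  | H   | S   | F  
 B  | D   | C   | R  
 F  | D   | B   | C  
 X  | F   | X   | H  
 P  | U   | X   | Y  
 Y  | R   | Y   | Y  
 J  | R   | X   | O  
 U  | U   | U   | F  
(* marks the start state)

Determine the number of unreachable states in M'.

BFS from I reaches {B, C, D, F, H, I, J, O, R, S, X}; the 4 state(s) A, P, U, Y are never visited.

4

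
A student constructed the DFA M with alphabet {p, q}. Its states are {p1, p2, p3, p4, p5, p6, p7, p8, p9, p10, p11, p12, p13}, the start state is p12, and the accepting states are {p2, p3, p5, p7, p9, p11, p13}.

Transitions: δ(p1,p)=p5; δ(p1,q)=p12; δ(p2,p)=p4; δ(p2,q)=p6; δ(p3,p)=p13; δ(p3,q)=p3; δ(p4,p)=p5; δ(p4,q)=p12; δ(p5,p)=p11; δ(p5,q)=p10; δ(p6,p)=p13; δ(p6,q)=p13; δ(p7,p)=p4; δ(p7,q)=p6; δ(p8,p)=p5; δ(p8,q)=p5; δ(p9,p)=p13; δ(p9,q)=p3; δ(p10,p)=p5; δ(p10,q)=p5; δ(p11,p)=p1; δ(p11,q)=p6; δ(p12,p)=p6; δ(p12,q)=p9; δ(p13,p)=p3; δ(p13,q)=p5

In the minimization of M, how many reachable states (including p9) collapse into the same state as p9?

States {p2,p4,p7,p8} cannot be reached from the start state, so discard them.
P0 = {p3,p5,p9,p11,p13} | {p1,p6,p10,p12}.
Split {p3,p5,p9,p11,p13} by δ(·,p) → {p3,p5,p9,p13} and {p11}.
Split {p3,p5,p9,p13} by δ(·,p) → {p3,p9,p13} and {p5}.
Refine {p3,p9,p13} on symbol q: members go to different blocks, giving {p3,p9} and {p13}.
Split {p1,p6,p10,p12} by δ(·,p) → {p1,p10} and {p6} and {p12}.
Refine {p1,p10} on symbol q: members go to different blocks, giving {p1} and {p10}.
No further refinement is possible. Final partition (8 blocks): {p3,p9} | {p1} | {p11} | {p5} | {p13} | {p6} | {p12} | {p10}.
The equivalence class containing p9 is {p3,p9}, of size 2.

2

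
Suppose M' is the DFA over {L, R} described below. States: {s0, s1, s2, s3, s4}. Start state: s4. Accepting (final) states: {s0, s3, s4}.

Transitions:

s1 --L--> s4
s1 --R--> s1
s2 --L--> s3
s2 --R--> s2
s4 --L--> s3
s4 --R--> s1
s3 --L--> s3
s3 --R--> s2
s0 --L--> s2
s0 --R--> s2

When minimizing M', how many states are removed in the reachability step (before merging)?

BFS from s4 reaches {s1, s2, s3, s4}; the 1 state(s) s0 are never visited.

1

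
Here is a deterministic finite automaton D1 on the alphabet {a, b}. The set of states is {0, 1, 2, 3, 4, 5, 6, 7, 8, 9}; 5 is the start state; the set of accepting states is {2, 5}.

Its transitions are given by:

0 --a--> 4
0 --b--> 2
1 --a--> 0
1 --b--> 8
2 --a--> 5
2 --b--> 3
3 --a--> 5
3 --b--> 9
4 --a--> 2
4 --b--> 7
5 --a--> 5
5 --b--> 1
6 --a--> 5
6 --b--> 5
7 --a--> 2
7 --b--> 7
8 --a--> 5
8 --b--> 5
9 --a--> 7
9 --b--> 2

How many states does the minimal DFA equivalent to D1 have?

First remove the unreachable states {6}; 9 states remain.
P0 = {2,5} | {0,1,3,4,7,8,9}.
On input a, block {0,1,3,4,7,8,9} splits into {3,4,7,8} and {0,1,9}.
Split {2,5} by δ(·,b) → {2} and {5}.
Split {3,4,7,8} by δ(·,a) → {3,8} and {4,7}.
Split {3,8} by δ(·,b) → {3} and {8}.
Refine {0,1,9} on symbol a: members go to different blocks, giving {0,9} and {1}.
Stable partition: {2} | {3} | {0,9} | {5} | {4,7} | {8} | {1} — 7 equivalence classes.

7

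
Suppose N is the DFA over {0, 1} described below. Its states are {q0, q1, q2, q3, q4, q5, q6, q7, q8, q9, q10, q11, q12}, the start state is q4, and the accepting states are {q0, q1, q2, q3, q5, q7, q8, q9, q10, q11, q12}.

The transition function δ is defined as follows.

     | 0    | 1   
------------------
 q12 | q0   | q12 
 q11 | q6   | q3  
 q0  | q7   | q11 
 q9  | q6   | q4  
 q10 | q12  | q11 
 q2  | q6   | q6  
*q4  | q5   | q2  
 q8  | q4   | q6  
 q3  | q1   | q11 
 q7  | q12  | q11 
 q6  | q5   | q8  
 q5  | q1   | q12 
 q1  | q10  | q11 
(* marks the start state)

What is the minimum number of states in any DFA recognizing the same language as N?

First remove the unreachable states {q9}; 12 states remain.
P0 = {q0,q1,q2,q3,q5,q7,q8,q10,q11,q12} | {q4,q6}.
Refine {q0,q1,q2,q3,q5,q7,q8,q10,q11,q12} on symbol 0: members go to different blocks, giving {q0,q1,q3,q5,q7,q10,q12} and {q2,q8,q11}.
Split {q0,q1,q3,q5,q7,q10,q12} by δ(·,1) → {q0,q1,q3,q7,q10} and {q5,q12}.
On input 0, block {q0,q1,q3,q7,q10} splits into {q0,q1,q3} and {q7,q10}.
On input 0, block {q0,q1,q3} splits into {q0,q1} and {q3}.
Split {q2,q8,q11} by δ(·,1) → {q2,q8} and {q11}.
No further refinement is possible. Final partition (7 blocks): {q0,q1} | {q4,q6} | {q2,q8} | {q5,q12} | {q7,q10} | {q3} | {q11}.

7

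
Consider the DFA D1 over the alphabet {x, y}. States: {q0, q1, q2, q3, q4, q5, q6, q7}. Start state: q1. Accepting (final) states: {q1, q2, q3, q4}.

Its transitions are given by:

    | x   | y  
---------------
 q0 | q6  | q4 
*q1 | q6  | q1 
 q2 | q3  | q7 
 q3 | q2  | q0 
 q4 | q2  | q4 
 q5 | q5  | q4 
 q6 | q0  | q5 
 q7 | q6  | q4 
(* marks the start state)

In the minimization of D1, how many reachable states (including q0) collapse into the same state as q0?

2

Every state is reachable, so we keep all 8.
Start with accepting vs non-accepting: {q1,q2,q3,q4} | {q0,q5,q6,q7}.
On input x, block {q1,q2,q3,q4} splits into {q2,q3,q4} and {q1}.
Split {q2,q3,q4} by δ(·,y) → {q2,q3} and {q4}.
Split {q0,q5,q6,q7} by δ(·,y) → {q0,q5,q7} and {q6}.
Split {q0,q5,q7} by δ(·,x) → {q0,q7} and {q5}.
Stable partition: {q2,q3} | {q0,q7} | {q1} | {q4} | {q6} | {q5} — 6 equivalence classes.
The equivalence class containing q0 is {q0,q7}, of size 2.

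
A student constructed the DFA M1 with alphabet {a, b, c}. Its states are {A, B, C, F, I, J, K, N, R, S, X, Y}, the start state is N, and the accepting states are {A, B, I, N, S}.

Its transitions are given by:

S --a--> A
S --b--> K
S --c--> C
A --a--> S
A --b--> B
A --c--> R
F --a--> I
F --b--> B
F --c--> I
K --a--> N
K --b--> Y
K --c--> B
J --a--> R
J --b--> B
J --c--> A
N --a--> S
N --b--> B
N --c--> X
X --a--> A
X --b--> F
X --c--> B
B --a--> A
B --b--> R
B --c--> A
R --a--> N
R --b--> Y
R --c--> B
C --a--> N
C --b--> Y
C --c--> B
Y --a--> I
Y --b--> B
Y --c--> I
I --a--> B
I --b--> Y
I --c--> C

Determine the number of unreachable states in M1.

1

BFS from N reaches {A, B, C, F, I, K, N, R, S, X, Y}; the 1 state(s) J are never visited.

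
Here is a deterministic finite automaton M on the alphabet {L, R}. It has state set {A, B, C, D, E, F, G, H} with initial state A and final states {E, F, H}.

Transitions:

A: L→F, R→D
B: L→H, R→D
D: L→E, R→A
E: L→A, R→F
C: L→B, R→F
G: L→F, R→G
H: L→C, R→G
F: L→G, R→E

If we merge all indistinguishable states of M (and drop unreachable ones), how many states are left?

2

States {B,C,H} cannot be reached from the start state, so discard them.
Initial partition by acceptance: {E,F} | {A,D,G}.
No further refinement is possible. Final partition (2 blocks): {E,F} | {A,D,G}.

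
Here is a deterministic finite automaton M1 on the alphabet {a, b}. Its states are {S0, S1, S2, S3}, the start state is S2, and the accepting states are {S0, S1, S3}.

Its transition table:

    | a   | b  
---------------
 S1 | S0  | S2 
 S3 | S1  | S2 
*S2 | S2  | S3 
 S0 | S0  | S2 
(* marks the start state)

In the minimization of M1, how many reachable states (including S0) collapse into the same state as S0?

Every state is reachable, so we keep all 4.
P0 = {S0,S1,S3} | {S2}.
Stable partition: {S0,S1,S3} | {S2} — 2 equivalence classes.
State S0 belongs to the block {S0,S1,S3}, which has 3 states.

3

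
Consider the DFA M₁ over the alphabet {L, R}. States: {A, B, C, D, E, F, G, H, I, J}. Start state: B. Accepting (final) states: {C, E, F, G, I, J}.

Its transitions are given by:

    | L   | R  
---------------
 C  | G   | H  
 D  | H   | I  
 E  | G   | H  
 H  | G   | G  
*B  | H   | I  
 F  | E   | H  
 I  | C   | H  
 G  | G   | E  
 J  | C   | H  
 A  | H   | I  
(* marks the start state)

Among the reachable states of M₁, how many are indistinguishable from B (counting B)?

States {A,D,F,J} cannot be reached from the start state, so discard them.
Start with accepting vs non-accepting: {C,E,G,I} | {B,H}.
On input R, block {C,E,G,I} splits into {C,E,I} and {G}.
On input L, block {C,E,I} splits into {C,E} and {I}.
Split {B,H} by δ(·,L) → {B} and {H}.
The partition is now stable with 5 blocks: {C,E} | {B} | {G} | {I} | {H}.
State B belongs to the block {B}, which has 1 states.

1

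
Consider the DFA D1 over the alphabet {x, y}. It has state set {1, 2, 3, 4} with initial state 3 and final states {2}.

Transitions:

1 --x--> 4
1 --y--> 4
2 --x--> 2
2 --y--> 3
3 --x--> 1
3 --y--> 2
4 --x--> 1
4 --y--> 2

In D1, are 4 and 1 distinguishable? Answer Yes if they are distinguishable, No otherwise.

Yes

Initial partition by acceptance: {2} | {1,3,4}.
Refine {1,3,4} on symbol y: members go to different blocks, giving {3,4} and {1}.
Stable partition: {2} | {3,4} | {1} — 3 equivalence classes.
4 and 1 end up in different blocks, so they are distinguishable. For instance, the string 'y' is accepted from only 4.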